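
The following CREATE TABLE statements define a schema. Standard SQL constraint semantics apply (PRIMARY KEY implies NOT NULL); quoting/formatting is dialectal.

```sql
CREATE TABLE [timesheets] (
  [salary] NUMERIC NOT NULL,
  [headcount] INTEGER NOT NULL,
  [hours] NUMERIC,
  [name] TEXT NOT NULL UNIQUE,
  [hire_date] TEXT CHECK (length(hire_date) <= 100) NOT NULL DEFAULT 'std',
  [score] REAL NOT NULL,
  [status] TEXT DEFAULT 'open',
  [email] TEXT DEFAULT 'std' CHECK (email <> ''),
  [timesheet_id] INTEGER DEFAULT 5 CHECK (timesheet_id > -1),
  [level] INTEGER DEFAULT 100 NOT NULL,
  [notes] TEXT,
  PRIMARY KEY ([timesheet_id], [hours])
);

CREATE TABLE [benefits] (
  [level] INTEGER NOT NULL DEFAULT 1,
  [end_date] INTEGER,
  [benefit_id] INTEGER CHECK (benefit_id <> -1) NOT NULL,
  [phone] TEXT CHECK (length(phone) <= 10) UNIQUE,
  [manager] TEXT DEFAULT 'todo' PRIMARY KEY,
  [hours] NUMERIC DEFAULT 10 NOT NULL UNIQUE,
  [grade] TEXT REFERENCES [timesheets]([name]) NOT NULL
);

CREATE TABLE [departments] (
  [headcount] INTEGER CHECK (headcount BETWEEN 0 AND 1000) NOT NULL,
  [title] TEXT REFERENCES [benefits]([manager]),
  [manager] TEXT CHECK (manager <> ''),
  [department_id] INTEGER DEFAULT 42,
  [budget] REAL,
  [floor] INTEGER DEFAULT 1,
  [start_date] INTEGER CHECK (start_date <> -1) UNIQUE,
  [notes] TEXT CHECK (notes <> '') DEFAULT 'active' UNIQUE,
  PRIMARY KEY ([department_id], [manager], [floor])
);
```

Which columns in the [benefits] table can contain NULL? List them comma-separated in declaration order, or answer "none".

- level: declared NOT NULL → not nullable.
- end_date: no NOT NULL constraint applies → nullable.
- benefit_id: declared NOT NULL → not nullable.
- phone: CHECK does not forbid NULL (a CHECK constraint passes when its expression is NULL) → nullable.
- manager: part of the PRIMARY KEY, which implies NOT NULL → not nullable.
- hours: declared NOT NULL → not nullable.
- grade: declared NOT NULL → not nullable.

end_date, phone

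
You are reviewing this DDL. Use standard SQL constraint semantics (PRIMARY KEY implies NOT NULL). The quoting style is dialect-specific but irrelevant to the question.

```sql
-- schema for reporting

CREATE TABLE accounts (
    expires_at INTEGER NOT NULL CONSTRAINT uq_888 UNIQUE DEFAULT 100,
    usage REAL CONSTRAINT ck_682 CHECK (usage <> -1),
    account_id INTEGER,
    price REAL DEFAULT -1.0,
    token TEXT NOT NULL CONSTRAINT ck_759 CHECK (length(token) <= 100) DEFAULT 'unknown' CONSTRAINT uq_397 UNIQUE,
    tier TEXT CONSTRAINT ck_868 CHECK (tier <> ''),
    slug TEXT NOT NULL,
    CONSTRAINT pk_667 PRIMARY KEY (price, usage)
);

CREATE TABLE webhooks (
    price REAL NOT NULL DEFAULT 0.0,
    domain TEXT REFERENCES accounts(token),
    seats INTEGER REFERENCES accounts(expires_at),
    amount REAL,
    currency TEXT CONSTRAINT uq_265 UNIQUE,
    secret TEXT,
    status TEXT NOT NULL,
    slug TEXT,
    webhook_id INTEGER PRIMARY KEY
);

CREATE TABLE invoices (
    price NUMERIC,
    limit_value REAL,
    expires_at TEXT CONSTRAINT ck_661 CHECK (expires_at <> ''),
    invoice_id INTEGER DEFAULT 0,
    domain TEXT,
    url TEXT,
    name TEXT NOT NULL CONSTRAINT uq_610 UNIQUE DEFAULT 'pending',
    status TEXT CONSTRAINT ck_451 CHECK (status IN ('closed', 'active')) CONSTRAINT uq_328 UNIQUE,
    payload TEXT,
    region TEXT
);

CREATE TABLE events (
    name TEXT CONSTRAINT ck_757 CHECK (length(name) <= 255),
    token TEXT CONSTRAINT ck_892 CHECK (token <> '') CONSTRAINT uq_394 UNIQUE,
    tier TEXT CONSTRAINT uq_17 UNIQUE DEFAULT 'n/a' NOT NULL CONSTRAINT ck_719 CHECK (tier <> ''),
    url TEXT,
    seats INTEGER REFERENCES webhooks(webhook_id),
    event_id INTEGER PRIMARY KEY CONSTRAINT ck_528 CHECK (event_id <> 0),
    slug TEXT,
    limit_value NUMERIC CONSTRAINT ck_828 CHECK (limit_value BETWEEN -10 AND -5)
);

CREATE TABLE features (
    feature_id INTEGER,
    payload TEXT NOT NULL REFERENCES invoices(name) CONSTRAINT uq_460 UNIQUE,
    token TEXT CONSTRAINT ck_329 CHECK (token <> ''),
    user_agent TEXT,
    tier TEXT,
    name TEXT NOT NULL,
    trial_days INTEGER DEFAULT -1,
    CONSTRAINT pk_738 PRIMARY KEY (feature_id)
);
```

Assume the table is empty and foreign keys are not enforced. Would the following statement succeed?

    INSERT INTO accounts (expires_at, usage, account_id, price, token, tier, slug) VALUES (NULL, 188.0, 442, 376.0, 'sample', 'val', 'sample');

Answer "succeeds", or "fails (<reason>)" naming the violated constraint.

expires_at is explicitly set to NULL, but expires_at is declared NOT NULL.

fails (NOT NULL on expires_at)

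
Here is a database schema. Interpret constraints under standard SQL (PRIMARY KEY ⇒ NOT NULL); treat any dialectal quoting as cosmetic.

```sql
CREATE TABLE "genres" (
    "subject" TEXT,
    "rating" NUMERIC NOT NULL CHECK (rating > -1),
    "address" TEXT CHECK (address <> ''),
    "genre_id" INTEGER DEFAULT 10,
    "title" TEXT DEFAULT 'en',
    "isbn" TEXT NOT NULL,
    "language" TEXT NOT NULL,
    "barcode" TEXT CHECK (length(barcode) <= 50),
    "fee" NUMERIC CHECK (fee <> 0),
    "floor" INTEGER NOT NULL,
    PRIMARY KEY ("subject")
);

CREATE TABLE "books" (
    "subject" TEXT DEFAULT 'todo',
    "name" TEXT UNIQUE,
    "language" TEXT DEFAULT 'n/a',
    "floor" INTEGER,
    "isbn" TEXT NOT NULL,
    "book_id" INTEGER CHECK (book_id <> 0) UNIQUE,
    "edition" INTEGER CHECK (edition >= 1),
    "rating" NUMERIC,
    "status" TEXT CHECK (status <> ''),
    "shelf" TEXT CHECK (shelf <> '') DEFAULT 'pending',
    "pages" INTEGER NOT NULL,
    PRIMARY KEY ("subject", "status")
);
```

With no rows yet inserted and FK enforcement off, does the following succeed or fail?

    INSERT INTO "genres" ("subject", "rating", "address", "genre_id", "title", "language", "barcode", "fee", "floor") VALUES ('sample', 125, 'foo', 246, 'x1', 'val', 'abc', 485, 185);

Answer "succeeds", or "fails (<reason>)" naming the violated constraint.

isbn is omitted from the column list and has no DEFAULT, so it would receive NULL.
But isbn is declared NOT NULL.

fails (NOT NULL on isbn)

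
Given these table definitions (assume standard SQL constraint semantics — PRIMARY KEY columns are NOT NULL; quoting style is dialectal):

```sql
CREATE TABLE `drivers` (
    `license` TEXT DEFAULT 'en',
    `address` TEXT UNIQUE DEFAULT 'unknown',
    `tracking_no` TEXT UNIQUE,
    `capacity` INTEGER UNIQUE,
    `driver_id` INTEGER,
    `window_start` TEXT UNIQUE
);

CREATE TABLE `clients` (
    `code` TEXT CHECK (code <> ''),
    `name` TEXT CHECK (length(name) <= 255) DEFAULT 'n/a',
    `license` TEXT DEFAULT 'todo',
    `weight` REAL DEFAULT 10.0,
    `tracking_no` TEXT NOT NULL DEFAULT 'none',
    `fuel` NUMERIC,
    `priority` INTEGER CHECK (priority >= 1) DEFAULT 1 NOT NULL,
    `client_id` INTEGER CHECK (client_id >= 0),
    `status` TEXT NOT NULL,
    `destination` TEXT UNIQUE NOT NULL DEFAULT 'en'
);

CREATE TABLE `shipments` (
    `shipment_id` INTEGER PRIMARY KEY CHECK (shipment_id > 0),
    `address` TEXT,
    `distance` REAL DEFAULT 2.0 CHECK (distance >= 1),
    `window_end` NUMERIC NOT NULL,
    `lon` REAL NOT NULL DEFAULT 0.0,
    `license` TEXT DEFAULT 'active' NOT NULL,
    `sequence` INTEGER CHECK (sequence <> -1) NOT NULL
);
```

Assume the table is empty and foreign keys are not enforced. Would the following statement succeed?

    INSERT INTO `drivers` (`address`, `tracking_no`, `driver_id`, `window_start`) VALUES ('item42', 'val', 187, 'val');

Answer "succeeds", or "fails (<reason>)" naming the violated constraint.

drivers has no NOT NULL or PRIMARY KEY columns.
No constraint is violated.

succeeds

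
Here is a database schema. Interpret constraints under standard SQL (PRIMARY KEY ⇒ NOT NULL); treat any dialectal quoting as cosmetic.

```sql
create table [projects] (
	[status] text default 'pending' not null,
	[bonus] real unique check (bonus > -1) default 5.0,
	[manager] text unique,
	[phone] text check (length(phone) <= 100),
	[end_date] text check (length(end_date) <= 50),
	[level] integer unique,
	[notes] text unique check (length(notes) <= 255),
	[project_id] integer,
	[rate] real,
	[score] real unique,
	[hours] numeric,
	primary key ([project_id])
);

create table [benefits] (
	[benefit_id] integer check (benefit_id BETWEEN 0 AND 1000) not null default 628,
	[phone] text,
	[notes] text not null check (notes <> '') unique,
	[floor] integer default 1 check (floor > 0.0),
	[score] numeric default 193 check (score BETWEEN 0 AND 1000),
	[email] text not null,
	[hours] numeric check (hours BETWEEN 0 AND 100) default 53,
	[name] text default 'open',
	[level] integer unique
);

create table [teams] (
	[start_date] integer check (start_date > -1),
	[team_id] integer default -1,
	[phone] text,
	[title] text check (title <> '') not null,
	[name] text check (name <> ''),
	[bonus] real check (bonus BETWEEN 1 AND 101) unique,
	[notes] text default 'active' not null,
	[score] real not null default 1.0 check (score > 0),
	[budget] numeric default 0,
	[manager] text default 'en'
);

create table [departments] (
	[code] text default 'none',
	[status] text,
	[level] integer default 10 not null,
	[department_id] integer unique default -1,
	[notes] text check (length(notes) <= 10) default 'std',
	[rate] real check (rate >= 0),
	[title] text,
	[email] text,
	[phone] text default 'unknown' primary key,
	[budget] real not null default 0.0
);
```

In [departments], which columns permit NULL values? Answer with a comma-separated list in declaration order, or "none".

code, status, department_id, notes, rate, title, email

- code: DEFAULT only fills an omitted column; an explicit NULL is still allowed → nullable.
- status: no NOT NULL constraint applies → nullable.
- level: declared NOT NULL → not nullable.
- department_id: UNIQUE does not imply NOT NULL → nullable.
- notes: CHECK does not forbid NULL (a CHECK constraint passes when its expression is NULL) → nullable.
- rate: CHECK does not forbid NULL (a CHECK constraint passes when its expression is NULL) → nullable.
- title: no NOT NULL constraint applies → nullable.
- email: no NOT NULL constraint applies → nullable.
- phone: part of the PRIMARY KEY, which implies NOT NULL → not nullable.
- budget: declared NOT NULL → not nullable.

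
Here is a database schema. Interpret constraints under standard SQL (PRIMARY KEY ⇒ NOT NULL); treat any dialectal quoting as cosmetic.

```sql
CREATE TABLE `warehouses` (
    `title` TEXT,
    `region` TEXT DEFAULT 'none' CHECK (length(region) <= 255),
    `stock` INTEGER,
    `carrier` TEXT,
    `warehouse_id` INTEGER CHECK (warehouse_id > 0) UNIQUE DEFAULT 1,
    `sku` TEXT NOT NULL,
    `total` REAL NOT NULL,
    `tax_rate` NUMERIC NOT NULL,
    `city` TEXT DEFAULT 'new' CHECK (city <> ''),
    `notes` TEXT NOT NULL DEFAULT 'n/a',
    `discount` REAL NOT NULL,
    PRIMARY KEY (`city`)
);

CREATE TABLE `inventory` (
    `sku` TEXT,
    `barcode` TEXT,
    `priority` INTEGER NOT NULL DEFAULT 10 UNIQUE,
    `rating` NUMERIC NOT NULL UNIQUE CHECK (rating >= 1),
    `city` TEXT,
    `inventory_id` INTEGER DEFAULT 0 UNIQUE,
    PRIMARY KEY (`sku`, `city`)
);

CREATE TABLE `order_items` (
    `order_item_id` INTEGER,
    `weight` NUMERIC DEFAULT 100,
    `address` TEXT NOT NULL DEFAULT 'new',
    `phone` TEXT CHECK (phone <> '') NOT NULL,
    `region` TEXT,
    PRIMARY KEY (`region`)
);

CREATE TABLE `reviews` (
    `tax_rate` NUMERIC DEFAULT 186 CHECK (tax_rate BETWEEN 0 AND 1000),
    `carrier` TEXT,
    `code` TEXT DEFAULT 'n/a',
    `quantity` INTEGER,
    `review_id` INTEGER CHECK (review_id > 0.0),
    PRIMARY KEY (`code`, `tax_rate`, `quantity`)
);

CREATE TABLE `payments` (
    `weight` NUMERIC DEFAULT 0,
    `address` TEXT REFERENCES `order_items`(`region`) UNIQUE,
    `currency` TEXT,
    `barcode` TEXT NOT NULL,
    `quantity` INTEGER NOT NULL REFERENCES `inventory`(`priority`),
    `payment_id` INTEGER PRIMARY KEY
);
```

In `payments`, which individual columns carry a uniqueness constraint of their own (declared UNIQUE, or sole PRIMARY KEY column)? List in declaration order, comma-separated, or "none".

- weight: no UNIQUE or single-column PK constraint.
- address: declared UNIQUE → unique.
- currency: no UNIQUE or single-column PK constraint.
- barcode: no UNIQUE or single-column PK constraint.
- quantity: no UNIQUE or single-column PK constraint.
- payment_id: single-column PRIMARY KEY → unique.

address, payment_id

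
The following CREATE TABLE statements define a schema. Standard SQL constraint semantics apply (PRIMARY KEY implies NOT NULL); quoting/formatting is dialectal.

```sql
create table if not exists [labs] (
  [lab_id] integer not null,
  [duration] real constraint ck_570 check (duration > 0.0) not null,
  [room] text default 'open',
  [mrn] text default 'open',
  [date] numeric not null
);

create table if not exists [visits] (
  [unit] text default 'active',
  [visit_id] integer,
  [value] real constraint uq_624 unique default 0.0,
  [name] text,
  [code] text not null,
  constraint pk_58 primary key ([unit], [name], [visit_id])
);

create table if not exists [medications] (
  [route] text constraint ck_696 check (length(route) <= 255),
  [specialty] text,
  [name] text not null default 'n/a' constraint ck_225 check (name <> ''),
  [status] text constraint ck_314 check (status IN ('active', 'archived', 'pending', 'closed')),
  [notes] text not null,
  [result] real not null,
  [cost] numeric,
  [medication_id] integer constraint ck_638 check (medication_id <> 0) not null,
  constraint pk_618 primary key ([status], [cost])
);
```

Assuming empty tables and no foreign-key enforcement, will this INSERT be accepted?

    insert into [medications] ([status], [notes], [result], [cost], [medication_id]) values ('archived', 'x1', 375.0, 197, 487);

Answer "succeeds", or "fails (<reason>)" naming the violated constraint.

succeeds

NOT NULL columns: cost is supplied; medication_id is supplied; name defaults to 'n/a'; notes is supplied; result is supplied; status is supplied.
CHECK constraints: 'archived' satisfies (status IN ('active', 'archived', 'pending', 'closed')); 487 satisfies (medication_id <> 0).
No constraint is violated.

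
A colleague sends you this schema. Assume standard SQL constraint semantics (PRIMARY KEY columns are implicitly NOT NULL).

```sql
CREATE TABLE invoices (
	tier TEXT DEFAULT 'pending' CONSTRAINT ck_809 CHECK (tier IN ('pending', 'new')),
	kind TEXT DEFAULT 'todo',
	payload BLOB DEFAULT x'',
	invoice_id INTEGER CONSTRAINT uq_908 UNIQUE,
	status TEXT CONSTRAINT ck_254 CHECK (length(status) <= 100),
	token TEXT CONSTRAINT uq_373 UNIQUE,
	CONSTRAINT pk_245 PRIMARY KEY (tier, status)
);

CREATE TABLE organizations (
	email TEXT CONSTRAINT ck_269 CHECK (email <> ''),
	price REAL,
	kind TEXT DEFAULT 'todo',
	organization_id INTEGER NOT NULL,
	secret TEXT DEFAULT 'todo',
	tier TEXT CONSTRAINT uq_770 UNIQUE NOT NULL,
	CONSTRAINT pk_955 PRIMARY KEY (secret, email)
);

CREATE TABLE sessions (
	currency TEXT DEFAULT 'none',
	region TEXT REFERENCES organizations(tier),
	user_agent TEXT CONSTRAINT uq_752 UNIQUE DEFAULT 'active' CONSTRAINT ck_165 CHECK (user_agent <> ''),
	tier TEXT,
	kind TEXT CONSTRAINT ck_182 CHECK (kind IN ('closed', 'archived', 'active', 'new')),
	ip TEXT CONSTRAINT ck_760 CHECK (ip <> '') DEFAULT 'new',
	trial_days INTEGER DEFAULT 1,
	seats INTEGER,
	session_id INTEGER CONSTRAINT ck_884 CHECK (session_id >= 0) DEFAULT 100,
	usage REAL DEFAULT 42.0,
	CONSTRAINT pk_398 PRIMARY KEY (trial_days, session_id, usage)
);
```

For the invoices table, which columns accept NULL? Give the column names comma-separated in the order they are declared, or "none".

kind, payload, invoice_id, token

- tier: part of the PRIMARY KEY, which implies NOT NULL → not nullable.
- kind: DEFAULT only fills an omitted column; an explicit NULL is still allowed → nullable.
- payload: DEFAULT only fills an omitted column; an explicit NULL is still allowed → nullable.
- invoice_id: UNIQUE does not imply NOT NULL → nullable.
- status: part of the PRIMARY KEY, which implies NOT NULL → not nullable.
- token: UNIQUE does not imply NOT NULL → nullable.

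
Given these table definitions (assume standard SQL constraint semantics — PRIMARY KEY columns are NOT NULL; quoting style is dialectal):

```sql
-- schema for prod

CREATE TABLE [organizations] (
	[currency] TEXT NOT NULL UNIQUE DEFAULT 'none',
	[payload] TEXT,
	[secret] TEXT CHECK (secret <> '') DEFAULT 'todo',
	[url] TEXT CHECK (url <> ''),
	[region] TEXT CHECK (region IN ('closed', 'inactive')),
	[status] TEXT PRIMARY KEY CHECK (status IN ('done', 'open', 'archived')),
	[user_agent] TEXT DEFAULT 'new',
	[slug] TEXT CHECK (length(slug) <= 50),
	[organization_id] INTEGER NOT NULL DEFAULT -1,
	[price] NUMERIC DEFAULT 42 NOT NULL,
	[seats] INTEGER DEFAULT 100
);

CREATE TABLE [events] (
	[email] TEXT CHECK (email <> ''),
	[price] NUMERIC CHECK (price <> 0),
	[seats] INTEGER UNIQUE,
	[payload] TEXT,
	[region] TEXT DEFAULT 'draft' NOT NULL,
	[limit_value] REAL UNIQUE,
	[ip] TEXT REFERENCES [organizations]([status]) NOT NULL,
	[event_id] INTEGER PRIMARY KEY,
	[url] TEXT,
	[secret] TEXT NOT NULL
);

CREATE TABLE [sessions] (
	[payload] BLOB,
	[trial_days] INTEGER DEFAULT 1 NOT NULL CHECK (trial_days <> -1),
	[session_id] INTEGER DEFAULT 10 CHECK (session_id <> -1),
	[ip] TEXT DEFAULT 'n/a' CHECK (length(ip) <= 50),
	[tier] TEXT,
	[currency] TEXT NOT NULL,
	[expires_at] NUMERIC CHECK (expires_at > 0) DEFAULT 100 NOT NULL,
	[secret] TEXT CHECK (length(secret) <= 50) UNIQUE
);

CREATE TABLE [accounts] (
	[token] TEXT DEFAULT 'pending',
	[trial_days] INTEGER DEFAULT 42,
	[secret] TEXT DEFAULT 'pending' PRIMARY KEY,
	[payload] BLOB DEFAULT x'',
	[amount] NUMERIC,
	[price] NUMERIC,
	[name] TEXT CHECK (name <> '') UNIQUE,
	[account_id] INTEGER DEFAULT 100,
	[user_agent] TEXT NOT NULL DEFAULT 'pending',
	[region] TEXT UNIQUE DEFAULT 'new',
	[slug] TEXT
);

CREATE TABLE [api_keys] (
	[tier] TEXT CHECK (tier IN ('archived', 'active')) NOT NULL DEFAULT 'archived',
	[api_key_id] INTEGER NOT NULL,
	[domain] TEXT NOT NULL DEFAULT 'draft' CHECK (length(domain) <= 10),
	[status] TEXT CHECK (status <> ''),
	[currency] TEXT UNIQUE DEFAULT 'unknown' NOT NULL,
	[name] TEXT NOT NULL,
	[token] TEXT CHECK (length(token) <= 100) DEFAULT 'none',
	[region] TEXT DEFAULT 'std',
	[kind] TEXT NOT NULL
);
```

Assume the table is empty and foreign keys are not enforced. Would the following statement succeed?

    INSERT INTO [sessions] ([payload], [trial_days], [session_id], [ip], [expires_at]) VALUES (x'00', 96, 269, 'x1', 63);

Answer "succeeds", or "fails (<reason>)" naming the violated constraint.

currency is omitted from the column list and has no DEFAULT, so it would receive NULL.
But currency is declared NOT NULL.

fails (NOT NULL on currency)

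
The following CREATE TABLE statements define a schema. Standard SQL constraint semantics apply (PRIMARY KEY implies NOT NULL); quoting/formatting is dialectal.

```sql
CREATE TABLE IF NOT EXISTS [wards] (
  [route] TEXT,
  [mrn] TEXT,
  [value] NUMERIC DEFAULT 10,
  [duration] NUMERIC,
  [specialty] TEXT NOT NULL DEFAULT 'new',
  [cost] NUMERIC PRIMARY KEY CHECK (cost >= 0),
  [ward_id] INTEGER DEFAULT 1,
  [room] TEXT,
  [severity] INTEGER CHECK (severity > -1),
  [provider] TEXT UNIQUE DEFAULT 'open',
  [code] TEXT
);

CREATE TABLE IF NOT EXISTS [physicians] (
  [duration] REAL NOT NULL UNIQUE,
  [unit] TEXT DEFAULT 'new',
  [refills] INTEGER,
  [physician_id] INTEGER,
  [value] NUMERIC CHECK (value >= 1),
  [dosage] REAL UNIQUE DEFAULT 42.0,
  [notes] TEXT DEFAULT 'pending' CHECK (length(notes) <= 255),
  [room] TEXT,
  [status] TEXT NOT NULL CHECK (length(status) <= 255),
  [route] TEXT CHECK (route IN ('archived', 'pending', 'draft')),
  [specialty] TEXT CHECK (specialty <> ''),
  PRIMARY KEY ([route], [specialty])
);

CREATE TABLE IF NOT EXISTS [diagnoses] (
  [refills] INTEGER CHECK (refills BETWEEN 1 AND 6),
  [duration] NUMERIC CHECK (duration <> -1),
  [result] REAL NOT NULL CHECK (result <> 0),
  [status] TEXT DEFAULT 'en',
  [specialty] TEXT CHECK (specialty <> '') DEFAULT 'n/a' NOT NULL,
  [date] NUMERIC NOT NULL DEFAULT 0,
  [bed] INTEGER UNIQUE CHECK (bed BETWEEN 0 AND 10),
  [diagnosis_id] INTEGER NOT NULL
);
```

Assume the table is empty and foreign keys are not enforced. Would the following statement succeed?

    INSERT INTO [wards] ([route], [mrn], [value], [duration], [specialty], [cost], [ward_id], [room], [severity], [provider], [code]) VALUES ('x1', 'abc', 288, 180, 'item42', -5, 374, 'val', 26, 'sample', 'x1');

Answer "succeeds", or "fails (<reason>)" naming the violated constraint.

The value -5 for cost violates CHECK (cost >= 0).

fails (CHECK on cost)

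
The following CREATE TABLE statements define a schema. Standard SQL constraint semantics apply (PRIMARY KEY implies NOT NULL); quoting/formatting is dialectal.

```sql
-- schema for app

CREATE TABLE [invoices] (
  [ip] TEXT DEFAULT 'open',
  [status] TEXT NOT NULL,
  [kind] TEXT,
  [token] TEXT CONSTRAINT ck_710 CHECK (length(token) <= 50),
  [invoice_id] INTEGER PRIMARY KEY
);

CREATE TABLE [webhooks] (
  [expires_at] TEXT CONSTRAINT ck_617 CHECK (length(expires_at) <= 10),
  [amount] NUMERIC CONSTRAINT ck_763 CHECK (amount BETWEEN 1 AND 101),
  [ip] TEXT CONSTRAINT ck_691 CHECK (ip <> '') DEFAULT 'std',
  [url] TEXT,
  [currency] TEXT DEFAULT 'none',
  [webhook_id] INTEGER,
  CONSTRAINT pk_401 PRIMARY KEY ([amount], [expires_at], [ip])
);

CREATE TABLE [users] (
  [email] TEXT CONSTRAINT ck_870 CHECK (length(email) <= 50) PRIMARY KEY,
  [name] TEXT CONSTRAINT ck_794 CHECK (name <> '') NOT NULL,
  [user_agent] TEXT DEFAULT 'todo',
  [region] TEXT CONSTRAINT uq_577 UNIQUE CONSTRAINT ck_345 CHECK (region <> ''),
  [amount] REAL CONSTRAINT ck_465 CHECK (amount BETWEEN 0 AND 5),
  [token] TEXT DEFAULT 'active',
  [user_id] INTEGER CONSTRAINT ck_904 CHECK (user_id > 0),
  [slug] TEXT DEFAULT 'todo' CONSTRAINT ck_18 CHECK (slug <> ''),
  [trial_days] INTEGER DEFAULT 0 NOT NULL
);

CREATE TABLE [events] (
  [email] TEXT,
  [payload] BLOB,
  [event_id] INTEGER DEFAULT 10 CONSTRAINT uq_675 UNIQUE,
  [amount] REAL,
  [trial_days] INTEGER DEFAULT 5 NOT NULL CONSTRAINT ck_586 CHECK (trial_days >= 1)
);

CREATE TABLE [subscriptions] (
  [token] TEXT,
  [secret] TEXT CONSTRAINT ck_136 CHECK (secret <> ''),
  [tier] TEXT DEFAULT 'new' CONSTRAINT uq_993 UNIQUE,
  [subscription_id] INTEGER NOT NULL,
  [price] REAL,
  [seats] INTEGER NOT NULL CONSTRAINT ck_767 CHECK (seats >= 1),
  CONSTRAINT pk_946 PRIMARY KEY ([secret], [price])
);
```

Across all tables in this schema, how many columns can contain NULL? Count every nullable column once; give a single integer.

invoices: 3 nullable (ip, kind, token — PK (invoice_id) and explicit NOT NULL columns excluded).
webhooks: 3 nullable (url, currency, webhook_id — PK (amount, expires_at, ip) and explicit NOT NULL columns excluded).
users: 6 nullable (user_agent, region, amount, token, user_id, slug — PK (email) and explicit NOT NULL columns excluded).
events: 4 nullable (email, payload, event_id, amount — PK none and explicit NOT NULL columns excluded).
subscriptions: 2 nullable (token, tier — PK (secret, price) and explicit NOT NULL columns excluded).
Total: 3 + 3 + 6 + 4 + 2 = 18.

18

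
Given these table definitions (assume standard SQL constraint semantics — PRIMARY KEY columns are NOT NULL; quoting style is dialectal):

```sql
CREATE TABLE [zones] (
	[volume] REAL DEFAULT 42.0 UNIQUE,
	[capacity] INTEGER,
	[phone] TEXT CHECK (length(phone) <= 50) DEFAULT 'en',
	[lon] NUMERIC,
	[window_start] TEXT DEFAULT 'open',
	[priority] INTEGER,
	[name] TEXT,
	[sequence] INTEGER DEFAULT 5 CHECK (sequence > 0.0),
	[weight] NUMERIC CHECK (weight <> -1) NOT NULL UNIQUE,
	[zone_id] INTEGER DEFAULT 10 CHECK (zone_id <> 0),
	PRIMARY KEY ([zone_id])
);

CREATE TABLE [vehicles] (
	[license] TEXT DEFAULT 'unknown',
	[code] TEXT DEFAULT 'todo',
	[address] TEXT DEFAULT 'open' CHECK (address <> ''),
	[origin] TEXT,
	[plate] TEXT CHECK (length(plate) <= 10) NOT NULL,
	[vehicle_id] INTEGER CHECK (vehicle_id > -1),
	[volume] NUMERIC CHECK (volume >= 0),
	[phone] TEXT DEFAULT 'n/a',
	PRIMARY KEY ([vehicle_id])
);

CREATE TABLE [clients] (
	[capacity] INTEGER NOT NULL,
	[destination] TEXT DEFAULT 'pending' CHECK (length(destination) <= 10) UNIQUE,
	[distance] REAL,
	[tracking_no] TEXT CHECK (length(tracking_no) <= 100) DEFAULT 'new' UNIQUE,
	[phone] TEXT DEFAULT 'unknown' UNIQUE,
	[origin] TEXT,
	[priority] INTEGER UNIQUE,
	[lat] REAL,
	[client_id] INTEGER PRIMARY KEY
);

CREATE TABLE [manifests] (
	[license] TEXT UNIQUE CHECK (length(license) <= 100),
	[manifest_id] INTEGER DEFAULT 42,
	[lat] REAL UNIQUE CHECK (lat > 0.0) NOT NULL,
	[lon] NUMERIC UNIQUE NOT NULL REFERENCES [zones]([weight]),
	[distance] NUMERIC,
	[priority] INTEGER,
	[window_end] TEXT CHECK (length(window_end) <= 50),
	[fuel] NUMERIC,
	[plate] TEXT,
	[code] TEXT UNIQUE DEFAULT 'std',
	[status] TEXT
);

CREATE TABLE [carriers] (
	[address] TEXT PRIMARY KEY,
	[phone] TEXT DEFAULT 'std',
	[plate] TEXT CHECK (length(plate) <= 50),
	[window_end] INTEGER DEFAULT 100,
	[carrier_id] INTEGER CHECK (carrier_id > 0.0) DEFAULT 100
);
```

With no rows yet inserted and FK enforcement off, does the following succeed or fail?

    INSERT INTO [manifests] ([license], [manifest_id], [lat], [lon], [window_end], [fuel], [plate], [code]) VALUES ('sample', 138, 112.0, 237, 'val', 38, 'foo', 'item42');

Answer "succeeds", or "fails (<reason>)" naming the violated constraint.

succeeds

NOT NULL columns: lat is supplied; lon is supplied.
CHECK constraints: 'sample' satisfies (length(license) <= 100); 112.0 satisfies (lat > 0.0); 'val' satisfies (length(window_end) <= 50).
No constraint is violated.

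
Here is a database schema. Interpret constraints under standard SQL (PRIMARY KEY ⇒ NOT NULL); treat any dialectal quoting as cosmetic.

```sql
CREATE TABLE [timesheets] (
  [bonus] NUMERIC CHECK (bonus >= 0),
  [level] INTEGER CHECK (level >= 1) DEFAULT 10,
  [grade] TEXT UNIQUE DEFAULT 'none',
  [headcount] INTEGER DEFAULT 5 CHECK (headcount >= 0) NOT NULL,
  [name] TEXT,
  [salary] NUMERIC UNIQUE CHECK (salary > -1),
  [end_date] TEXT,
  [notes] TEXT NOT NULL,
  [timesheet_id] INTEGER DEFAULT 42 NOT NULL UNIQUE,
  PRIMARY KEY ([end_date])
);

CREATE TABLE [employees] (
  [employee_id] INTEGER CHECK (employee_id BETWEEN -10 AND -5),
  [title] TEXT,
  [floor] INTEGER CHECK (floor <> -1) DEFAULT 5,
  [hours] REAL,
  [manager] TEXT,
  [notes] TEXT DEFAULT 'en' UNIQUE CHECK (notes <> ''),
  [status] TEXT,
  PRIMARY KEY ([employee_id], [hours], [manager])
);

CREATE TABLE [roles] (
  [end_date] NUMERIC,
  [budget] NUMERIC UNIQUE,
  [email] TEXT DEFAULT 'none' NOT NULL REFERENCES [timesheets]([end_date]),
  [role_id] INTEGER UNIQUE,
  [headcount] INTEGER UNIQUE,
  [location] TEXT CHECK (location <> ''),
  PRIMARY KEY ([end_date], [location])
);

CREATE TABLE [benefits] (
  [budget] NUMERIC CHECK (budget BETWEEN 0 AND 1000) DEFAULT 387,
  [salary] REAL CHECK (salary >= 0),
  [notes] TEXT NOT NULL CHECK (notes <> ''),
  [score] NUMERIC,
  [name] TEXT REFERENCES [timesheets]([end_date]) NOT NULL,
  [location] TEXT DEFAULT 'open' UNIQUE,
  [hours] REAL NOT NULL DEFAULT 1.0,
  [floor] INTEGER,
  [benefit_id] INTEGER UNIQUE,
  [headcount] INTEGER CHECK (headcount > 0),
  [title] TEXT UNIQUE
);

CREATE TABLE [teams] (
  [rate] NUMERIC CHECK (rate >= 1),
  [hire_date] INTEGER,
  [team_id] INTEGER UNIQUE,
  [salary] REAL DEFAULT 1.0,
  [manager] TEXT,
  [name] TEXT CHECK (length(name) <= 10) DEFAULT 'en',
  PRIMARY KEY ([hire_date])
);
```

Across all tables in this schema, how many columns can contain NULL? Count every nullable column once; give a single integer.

25

timesheets: 5 nullable (bonus, level, grade, name, salary — PK (end_date) and explicit NOT NULL columns excluded).
employees: 4 nullable (title, floor, notes, status — PK (employee_id, hours, manager) and explicit NOT NULL columns excluded).
roles: 3 nullable (budget, role_id, headcount — PK (end_date, location) and explicit NOT NULL columns excluded).
benefits: 8 nullable (budget, salary, score, location, floor, benefit_id, headcount, title — PK none and explicit NOT NULL columns excluded).
teams: 5 nullable (rate, team_id, salary, manager, name — PK (hire_date) and explicit NOT NULL columns excluded).
Total: 5 + 4 + 3 + 8 + 5 = 25.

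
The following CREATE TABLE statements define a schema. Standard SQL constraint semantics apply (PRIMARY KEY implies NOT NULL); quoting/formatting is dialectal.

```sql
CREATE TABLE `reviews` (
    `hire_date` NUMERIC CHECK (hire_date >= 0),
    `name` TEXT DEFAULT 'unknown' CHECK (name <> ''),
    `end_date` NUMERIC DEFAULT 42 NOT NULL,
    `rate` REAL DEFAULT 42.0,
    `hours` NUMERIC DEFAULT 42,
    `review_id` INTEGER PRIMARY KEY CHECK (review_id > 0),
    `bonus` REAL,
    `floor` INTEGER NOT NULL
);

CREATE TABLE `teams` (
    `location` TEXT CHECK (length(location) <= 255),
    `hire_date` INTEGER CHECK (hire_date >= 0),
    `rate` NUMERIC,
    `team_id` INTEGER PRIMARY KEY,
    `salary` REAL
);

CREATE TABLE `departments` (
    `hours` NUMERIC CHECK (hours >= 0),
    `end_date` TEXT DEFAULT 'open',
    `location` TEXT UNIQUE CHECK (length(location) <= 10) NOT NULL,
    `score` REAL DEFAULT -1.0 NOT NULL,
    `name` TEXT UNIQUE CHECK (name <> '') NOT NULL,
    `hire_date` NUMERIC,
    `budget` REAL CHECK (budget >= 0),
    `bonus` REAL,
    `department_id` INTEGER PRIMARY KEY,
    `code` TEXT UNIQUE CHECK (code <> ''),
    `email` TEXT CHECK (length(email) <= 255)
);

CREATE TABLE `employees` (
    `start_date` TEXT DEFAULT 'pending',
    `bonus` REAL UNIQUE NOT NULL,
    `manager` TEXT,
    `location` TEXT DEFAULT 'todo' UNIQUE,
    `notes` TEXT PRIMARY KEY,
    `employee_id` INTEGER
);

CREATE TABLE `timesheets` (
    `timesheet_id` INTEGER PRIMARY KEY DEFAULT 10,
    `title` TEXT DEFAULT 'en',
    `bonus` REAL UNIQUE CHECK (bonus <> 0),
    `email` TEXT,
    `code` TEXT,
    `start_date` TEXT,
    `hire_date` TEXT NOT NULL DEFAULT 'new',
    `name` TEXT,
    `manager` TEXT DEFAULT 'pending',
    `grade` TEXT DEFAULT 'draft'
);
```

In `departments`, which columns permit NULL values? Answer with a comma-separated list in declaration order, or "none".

- hours: CHECK does not forbid NULL (a CHECK constraint passes when its expression is NULL) → nullable.
- end_date: DEFAULT only fills an omitted column; an explicit NULL is still allowed → nullable.
- location: declared NOT NULL → not nullable.
- score: declared NOT NULL → not nullable.
- name: declared NOT NULL → not nullable.
- hire_date: no NOT NULL constraint applies → nullable.
- budget: CHECK does not forbid NULL (a CHECK constraint passes when its expression is NULL) → nullable.
- bonus: no NOT NULL constraint applies → nullable.
- department_id: part of the PRIMARY KEY, which implies NOT NULL → not nullable.
- code: CHECK does not forbid NULL (a CHECK constraint passes when its expression is NULL) → nullable.
- email: CHECK does not forbid NULL (a CHECK constraint passes when its expression is NULL) → nullable.

hours, end_date, hire_date, budget, bonus, code, email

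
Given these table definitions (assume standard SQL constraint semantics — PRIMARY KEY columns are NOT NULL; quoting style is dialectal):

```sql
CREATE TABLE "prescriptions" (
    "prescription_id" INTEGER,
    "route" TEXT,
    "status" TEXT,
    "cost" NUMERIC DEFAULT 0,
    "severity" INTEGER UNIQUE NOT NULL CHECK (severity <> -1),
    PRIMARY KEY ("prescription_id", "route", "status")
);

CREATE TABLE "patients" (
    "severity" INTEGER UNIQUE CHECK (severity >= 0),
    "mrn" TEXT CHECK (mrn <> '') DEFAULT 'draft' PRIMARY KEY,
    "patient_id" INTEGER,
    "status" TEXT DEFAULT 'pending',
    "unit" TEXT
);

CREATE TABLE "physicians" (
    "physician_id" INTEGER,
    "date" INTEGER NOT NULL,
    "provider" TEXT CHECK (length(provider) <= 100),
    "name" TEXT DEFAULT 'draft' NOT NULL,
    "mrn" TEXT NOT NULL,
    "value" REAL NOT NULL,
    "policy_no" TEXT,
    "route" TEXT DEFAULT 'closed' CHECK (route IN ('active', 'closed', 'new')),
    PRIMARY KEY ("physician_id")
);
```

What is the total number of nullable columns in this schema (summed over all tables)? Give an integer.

prescriptions: 1 nullable (cost — PK (prescription_id, route, status) and explicit NOT NULL columns excluded).
patients: 4 nullable (severity, patient_id, status, unit — PK (mrn) and explicit NOT NULL columns excluded).
physicians: 3 nullable (provider, policy_no, route — PK (physician_id) and explicit NOT NULL columns excluded).
Total: 1 + 4 + 3 = 8.

8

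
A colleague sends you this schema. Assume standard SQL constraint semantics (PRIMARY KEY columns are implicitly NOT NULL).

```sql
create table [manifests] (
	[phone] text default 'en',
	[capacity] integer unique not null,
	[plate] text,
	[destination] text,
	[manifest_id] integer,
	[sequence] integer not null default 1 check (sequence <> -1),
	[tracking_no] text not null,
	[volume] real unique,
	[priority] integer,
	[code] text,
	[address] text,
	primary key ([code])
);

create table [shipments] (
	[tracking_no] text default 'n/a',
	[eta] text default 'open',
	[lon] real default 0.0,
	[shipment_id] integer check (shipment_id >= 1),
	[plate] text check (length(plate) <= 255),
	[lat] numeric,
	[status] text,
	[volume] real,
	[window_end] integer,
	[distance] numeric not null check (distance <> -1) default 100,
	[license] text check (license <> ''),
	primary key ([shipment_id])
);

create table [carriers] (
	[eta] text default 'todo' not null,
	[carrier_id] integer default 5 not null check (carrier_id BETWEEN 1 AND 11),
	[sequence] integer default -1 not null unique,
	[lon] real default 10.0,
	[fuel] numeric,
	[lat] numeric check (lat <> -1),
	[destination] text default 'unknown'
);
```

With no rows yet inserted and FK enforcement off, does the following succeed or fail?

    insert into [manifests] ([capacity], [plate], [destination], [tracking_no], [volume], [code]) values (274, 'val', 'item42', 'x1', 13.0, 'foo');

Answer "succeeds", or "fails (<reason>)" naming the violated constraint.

succeeds

NOT NULL columns: capacity is supplied; code is supplied; sequence defaults to 1; tracking_no is supplied.
No constraint is violated.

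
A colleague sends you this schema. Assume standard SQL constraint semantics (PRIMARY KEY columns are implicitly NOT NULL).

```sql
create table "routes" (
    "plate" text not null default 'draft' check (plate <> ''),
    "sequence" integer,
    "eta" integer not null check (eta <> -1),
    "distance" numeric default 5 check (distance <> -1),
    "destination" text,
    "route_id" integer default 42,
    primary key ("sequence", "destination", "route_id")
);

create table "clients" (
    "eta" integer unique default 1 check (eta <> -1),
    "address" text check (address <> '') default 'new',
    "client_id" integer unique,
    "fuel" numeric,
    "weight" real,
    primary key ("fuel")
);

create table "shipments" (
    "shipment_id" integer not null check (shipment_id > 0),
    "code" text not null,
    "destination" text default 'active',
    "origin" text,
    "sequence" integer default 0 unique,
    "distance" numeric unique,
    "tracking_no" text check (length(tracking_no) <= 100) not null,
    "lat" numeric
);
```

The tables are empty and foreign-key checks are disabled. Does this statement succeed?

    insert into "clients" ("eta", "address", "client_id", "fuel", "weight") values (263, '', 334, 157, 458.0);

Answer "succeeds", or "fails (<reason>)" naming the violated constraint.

fails (CHECK on address)

The value '' for address violates CHECK (address <> '').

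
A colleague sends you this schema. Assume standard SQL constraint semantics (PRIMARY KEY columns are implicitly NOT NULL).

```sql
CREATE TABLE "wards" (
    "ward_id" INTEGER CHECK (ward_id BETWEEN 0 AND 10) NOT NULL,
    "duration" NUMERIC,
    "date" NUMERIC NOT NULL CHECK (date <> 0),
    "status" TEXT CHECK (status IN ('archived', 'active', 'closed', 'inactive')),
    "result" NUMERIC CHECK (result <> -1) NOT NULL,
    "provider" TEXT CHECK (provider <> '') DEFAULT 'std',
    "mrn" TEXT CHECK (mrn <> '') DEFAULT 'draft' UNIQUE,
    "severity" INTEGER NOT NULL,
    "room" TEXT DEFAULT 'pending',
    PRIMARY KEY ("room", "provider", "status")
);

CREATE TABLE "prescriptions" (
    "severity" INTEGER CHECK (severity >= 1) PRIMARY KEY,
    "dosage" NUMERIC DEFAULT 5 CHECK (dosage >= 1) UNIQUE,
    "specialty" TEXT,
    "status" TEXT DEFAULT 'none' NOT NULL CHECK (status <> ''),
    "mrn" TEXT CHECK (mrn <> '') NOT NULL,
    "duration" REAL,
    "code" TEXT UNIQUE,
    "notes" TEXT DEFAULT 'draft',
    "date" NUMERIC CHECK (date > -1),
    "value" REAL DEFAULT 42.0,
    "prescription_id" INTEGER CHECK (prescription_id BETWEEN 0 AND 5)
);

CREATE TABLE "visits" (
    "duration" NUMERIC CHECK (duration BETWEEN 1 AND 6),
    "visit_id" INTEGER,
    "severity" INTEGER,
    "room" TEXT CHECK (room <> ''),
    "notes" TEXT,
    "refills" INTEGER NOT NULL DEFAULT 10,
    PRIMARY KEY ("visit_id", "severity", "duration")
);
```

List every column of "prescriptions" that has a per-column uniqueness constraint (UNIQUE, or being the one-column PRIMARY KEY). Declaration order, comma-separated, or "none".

severity, dosage, code

- severity: single-column PRIMARY KEY → unique.
- dosage: declared UNIQUE → unique.
- specialty: no UNIQUE or single-column PK constraint.
- status: no UNIQUE or single-column PK constraint.
- mrn: no UNIQUE or single-column PK constraint.
- duration: no UNIQUE or single-column PK constraint.
- code: declared UNIQUE → unique.
- notes: no UNIQUE or single-column PK constraint.
- date: no UNIQUE or single-column PK constraint.
- value: no UNIQUE or single-column PK constraint.
- prescription_id: no UNIQUE or single-column PK constraint.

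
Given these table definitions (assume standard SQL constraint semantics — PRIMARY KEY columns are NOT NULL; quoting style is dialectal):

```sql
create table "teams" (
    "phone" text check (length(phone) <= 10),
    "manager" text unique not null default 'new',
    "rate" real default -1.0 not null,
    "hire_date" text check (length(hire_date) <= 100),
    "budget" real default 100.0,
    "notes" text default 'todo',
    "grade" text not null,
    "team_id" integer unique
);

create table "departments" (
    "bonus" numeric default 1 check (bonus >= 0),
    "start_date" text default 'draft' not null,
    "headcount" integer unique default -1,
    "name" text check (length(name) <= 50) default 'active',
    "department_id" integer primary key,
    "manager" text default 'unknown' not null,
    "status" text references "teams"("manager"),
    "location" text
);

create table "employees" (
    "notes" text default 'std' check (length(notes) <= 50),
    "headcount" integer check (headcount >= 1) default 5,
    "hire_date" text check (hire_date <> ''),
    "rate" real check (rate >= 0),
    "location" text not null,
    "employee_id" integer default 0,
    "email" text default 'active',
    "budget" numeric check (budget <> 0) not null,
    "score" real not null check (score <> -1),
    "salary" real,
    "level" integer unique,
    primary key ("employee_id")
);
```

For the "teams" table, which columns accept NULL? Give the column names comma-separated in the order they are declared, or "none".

phone, hire_date, budget, notes, team_id

- phone: CHECK does not forbid NULL (a CHECK constraint passes when its expression is NULL) → nullable.
- manager: declared NOT NULL → not nullable.
- rate: declared NOT NULL → not nullable.
- hire_date: CHECK does not forbid NULL (a CHECK constraint passes when its expression is NULL) → nullable.
- budget: DEFAULT only fills an omitted column; an explicit NULL is still allowed → nullable.
- notes: DEFAULT only fills an omitted column; an explicit NULL is still allowed → nullable.
- grade: declared NOT NULL → not nullable.
- team_id: UNIQUE does not imply NOT NULL → nullable.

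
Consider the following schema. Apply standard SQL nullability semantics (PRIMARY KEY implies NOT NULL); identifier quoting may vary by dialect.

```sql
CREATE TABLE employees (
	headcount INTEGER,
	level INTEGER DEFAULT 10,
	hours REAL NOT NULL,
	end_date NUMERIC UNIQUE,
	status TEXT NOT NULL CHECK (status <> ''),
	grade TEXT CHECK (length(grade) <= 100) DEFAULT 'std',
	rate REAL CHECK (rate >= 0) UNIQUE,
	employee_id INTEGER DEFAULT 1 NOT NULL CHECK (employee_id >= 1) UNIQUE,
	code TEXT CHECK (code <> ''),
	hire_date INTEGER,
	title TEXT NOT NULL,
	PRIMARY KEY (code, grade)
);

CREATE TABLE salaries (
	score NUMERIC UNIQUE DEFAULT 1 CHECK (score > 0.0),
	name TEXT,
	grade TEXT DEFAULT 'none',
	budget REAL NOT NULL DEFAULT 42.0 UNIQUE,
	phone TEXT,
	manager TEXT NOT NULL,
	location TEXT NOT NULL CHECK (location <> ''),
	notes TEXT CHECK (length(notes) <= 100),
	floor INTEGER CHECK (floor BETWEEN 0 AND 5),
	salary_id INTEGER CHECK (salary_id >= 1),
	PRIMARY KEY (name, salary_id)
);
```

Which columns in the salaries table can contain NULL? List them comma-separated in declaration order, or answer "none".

- score: CHECK does not forbid NULL (a CHECK constraint passes when its expression is NULL) → nullable.
- name: part of the PRIMARY KEY, which implies NOT NULL → not nullable.
- grade: DEFAULT only fills an omitted column; an explicit NULL is still allowed → nullable.
- budget: declared NOT NULL → not nullable.
- phone: no NOT NULL constraint applies → nullable.
- manager: declared NOT NULL → not nullable.
- location: declared NOT NULL → not nullable.
- notes: CHECK does not forbid NULL (a CHECK constraint passes when its expression is NULL) → nullable.
- floor: CHECK does not forbid NULL (a CHECK constraint passes when its expression is NULL) → nullable.
- salary_id: part of the PRIMARY KEY, which implies NOT NULL → not nullable.

score, grade, phone, notes, floor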